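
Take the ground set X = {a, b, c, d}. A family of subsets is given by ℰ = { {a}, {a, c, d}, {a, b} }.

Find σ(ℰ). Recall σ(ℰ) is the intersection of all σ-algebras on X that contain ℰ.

Take S₀ = ℰ ∪ {∅, X} = { {}, {a}, {a, b}, {a, c, d}, X }.
Pass 1: 3 new —
  {b}  = ᶜ of {a, c, d}
  {c, d}  = ᶜ of {a, b}
  {b, c, d}  = ᶜ of {a}
  [8 total]
Pass 2: already closed under ᶜ and ∪.

Therefore σ(ℰ) = { {}, {a}, {b}, {a, b}, {c, d}, {a, c, d}, {b, c, d}, X } (|σ(ℰ)| = 8).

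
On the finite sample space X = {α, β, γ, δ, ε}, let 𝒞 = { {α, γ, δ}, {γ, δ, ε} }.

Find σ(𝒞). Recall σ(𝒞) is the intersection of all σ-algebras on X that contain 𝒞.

|σ(𝒞)| = 16.  σ(𝒞) = { {}, {α}, {β}, {ε}, {α, β}, {α, ε}, {β, ε}, {γ, δ}, {α, β, ε}, {α, γ, δ}, {β, γ, δ}, {γ, δ, ε}, {α, β, γ, δ}, {α, γ, δ, ε}, {β, γ, δ, ε}, X }

Trace:
Start: 𝒞 ∪ {∅, X} = { {}, {α, γ, δ}, {γ, δ, ε}, X }.
Pass 1: 3 new —
  {α, β}  = X∖{γ, δ, ε}
  {β, ε}  = X∖{α, γ, δ}
  {α, γ, δ, ε}  = {γ, δ, ε} ∪ {α, γ, δ}
Pass 2: +4 →
  {β}  = X∖{α, γ, δ, ε}
  {α, β, ε}  = {β, ε} ∪ {α, β}
  {α, β, γ, δ}  = {α, γ, δ} ∪ {α, β}
  {β, γ, δ, ε}  = {β, ε} ∪ {γ, δ, ε}
Pass 3. New:
  {α}  = X∖{β, γ, δ, ε}
  {ε}  = X∖{α, β, γ, δ}
  {γ, δ}  = X∖{α, β, ε}
Pass 4: 2 new —
  {α, ε}  = {ε} ∪ {α}
  {β, γ, δ}  = {γ, δ} ∪ {β}
Pass 5 adds nothing — fixpoint reached.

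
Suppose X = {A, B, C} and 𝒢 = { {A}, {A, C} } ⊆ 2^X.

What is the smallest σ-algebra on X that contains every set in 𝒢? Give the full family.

Answer: σ(𝒢) = { ∅, {A}, {B}, {C}, {A, B}, {A, C}, {B, C}, X }

Derivation:
Initial family (4 sets): { ∅, {A}, {A, C}, X }.
Round 1. New:
  {B}  = complement {A, C}
  {B, C}  = complement {A}
  [6 total]
Round 2. New:
  {A, B}  = {B} ∪ {A}
  [7 total]
Round 3: 1 new —
  {C}  = complement {A, B}
  [8 total]
Round 4: already closed under ᶜ and ∪.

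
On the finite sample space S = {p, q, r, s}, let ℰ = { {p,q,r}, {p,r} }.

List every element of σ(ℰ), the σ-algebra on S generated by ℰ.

Seed the family with ℰ together with ∅ and S: { ∅, {p,r}, {p,q,r}, S }.
Step 1. New:
  {s}  = S∖{p,q,r}
  {q,s}  = S∖{p,r}
  |family| = 6
Step 2: +1 →
  {p,r,s}  = {p,r} ∪ {s}
  |family| = 7
Step 3 adds 1:
  {q}  = S∖{p,r,s}
  |family| = 8
Step 4: closed — nothing new.

σ(ℰ) = { ∅, {q}, {s}, {p,r}, {q,s}, {p,q,r}, {p,r,s}, S }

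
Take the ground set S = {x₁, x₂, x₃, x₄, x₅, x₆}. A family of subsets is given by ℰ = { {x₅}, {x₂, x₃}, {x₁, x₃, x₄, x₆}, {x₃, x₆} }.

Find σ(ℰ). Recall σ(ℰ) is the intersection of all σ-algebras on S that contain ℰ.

σ(ℰ) = { {}, {x₂}, {x₃}, {x₅}, {x₆}, {x₁, x₄}, {x₂, x₃}, {x₂, x₅}, {x₂, x₆}, {x₃, x₅}, {x₃, x₆}, {x₅, x₆}, {x₁, x₂, x₄}, {x₁, x₃, x₄}, {x₁, x₄, x₅}, {x₁, x₄, x₆}, {x₂, x₃, x₅}, {x₂, x₃, x₆}, {x₂, x₅, x₆}, {x₃, x₅, x₆}, {x₁, x₂, x₃, x₄}, {x₁, x₂, x₄, x₅}, {x₁, x₂, x₄, x₆}, {x₁, x₃, x₄, x₅}, {x₁, x₃, x₄, x₆}, {x₁, x₄, x₅, x₆}, {x₂, x₃, x₅, x₆}, {x₁, x₂, x₃, x₄, x₅}, {x₁, x₂, x₃, x₄, x₆}, {x₁, x₂, x₄, x₅, x₆}, {x₁, x₃, x₄, x₅, x₆}, S }

Trace:
Initial family (6 sets): { {}, {x₅}, {x₂, x₃}, {x₃, x₆}, {x₁, x₃, x₄, x₆}, S }.
Iteration 1 adds 8:
  {x₂, x₅}  = ᶜ of {x₁, x₃, x₄, x₆}
  {x₂, x₃, x₅}  = {x₂, x₃} ∪ {x₅}
  {x₂, x₃, x₆}  = {x₂, x₃} ∪ {x₃, x₆}
  {x₃, x₅, x₆}  = {x₃, x₆} ∪ {x₅}
  {x₁, x₂, x₄, x₅}  = ᶜ of {x₃, x₆}
  {x₁, x₄, x₅, x₆}  = ᶜ of {x₂, x₃}
  {x₁, x₂, x₃, x₄, x₆}  = ᶜ of {x₅}
  {x₁, x₃, x₄, x₅, x₆}  = {x₁, x₃, x₄, x₆} ∪ {x₅}
  |family| = 14
Iteration 2 adds 7:
  {x₂}  = ᶜ of {x₁, x₃, x₄, x₅, x₆}
  {x₁, x₂, x₄}  = ᶜ of {x₃, x₅, x₆}
  {x₁, x₄, x₅}  = ᶜ of {x₂, x₃, x₆}
  {x₁, x₄, x₆}  = ᶜ of {x₂, x₃, x₅}
  {x₂, x₃, x₅, x₆}  = {x₂, x₅} ∪ {x₂, x₃, x₆}
  {x₁, x₂, x₃, x₄, x₅}  = {x₁, x₂, x₄, x₅} ∪ {x₂, x₃, x₅}
  {x₁, x₂, x₄, x₅, x₆}  = {x₂, x₅} ∪ {x₁, x₄, x₅, x₆}
  |family| = 21
Iteration 3 adds 5:
  {x₃}  = ᶜ of {x₁, x₂, x₄, x₅, x₆}
  {x₆}  = ᶜ of {x₁, x₂, x₃, x₄, x₅}
  {x₁, x₄}  = ᶜ of {x₂, x₃, x₅, x₆}
  {x₁, x₂, x₃, x₄}  = {x₁, x₂, x₄} ∪ {x₂, x₃}
  {x₁, x₂, x₄, x₆}  = {x₂} ∪ {x₁, x₄, x₆}
  |family| = 26
Iteration 4: 6 new —
  {x₂, x₆}  = {x₂} ∪ {x₆}
  {x₃, x₅}  = ᶜ of {x₁, x₂, x₄, x₆}
  {x₅, x₆}  = ᶜ of {x₁, x₂, x₃, x₄}
  {x₁, x₃, x₄}  = {x₃} ∪ {x₁, x₄}
  {x₂, x₅, x₆}  = {x₂, x₅} ∪ {x₆}
  {x₁, x₃, x₄, x₅}  = {x₁, x₄, x₅} ∪ {x₃}
  |family| = 32
After Iteration 5 the family is unchanged; done.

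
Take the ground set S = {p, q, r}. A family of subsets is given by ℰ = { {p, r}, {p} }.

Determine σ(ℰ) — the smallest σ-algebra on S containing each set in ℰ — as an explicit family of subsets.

Answer: σ(ℰ) = { ∅, {p}, {q}, {r}, {p, q}, {p, r}, {q, r}, S }

Trace:
Begin from { ∅, {p}, {p, r}, S } (that is, ℰ plus ∅ and S).
Round 1: 2 new —
  {q}  = complement {p, r}
  {q, r}  = complement {p}
  — 6 sets.
Round 2. New:
  {p, q}  = {q} ∪ {p}
  — 7 sets.
Round 3 adds 1:
  {r}  = complement {p, q}
  — 8 sets.
Round 4: closed — nothing new.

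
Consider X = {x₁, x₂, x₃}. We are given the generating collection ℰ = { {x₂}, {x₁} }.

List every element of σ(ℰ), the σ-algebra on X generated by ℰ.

Seed the family with ℰ together with ∅ and X: { {}, {x₁}, {x₂}, X }.
Round 1 (3 new):
  {x₁,x₂}  = {x₂} ∪ {x₁}
  {x₁,x₃}  = complement {x₂}
  {x₂,x₃}  = complement {x₁}
Round 2 adds 1:
  {x₃}  = complement {x₁,x₂}
Round 3: already closed under ᶜ and ∪.

Hence σ(ℰ) has 8 members: { {}, {x₁}, {x₂}, {x₃}, {x₁,x₂}, {x₁,x₃}, {x₂,x₃}, X }.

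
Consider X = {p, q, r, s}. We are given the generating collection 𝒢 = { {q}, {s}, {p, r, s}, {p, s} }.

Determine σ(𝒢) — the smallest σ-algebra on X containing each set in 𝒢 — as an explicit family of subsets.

Answer: σ(𝒢) = { {}, {p}, {q}, {r}, {s}, {p, q}, {p, r}, {p, s}, {q, r}, {q, s}, {r, s}, {p, q, r}, {p, q, s}, {p, r, s}, {q, r, s}, X }

Trace:
Initial family (6 sets): { {}, {q}, {s}, {p, s}, {p, r, s}, X }.
Iteration 1 (4 new):
  {q, r}  = {p, s}ᶜ
  {q, s}  = {s} ∪ {q}
  {p, q, r}  = {s}ᶜ
  {p, q, s}  = {p, s} ∪ {q}
  (now 10)
Iteration 2 (3 new):
  {r}  = {p, q, s}ᶜ
  {p, r}  = {q, s}ᶜ
  {q, r, s}  = {q, r} ∪ {s}
  (now 13)
Iteration 3 (2 new):
  {p}  = {q, r, s}ᶜ
  {r, s}  = {r} ∪ {s}
  (now 15)
Iteration 4 adds 1:
  {p, q}  = {r, s}ᶜ
  (now 16)
Iteration 5: already closed under ᶜ and ∪.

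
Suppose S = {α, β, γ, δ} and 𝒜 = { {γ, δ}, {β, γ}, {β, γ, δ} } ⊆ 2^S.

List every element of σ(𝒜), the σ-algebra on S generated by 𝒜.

Take S₀ = 𝒜 ∪ {∅, S} = { {}, {β, γ}, {γ, δ}, {β, γ, δ}, S }.
Iteration 1 adds 3:
  {α}  = {β, γ, δ}ᶜ
  {α, β}  = {γ, δ}ᶜ
  {α, δ}  = {β, γ}ᶜ
  [8 total]
Iteration 2. New:
  {α, β, γ}  = {β, γ} ∪ {α, β}
  {α, β, δ}  = {α, δ} ∪ {α, β}
  {α, γ, δ}  = {γ, δ} ∪ {α, δ}
  [11 total]
Iteration 3 adds 3:
  {β}  = {α, γ, δ}ᶜ
  {γ}  = {α, β, δ}ᶜ
  {δ}  = {α, β, γ}ᶜ
  [14 total]
Iteration 4. New:
  {α, γ}  = {γ} ∪ {α}
  {β, δ}  = {δ} ∪ {β}
  [16 total]
Iteration 5 adds nothing — fixpoint reached.

|σ(𝒜)| = 16.  σ(𝒜) = { {}, {α}, {β}, {γ}, {δ}, {α, β}, {α, γ}, {α, δ}, {β, γ}, {β, δ}, {γ, δ}, {α, β, γ}, {α, β, δ}, {α, γ, δ}, {β, γ, δ}, S }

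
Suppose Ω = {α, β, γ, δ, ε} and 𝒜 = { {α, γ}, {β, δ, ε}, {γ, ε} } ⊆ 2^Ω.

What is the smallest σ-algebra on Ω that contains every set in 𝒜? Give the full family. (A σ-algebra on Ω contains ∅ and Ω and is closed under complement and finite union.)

|σ(𝒜)| = 16.  σ(𝒜) = { ∅, {α}, {γ}, {ε}, {α, γ}, {α, ε}, {β, δ}, {γ, ε}, {α, β, δ}, {α, γ, ε}, {β, γ, δ}, {β, δ, ε}, {α, β, γ, δ}, {α, β, δ, ε}, {β, γ, δ, ε}, Ω }

Trace:
Initial family (5 sets): { ∅, {α, γ}, {γ, ε}, {β, δ, ε}, Ω }.
Iteration 1 adds 3:
  {α, β, δ}  = Ω∖{γ, ε}
  {α, γ, ε}  = {α, γ} ∪ {γ, ε}
  {β, γ, δ, ε}  = {γ, ε} ∪ {β, δ, ε}
  |family| = 8
Iteration 2. New:
  {α}  = Ω∖{β, γ, δ, ε}
  {β, δ}  = Ω∖{α, γ, ε}
  {α, β, γ, δ}  = {α, γ} ∪ {α, β, δ}
  {α, β, δ, ε}  = {α, β, δ} ∪ {β, δ, ε}
  |family| = 12
Iteration 3 adds 2:
  {γ}  = Ω∖{α, β, δ, ε}
  {ε}  = Ω∖{α, β, γ, δ}
  |family| = 14
Iteration 4: 2 new —
  {α, ε}  = {ε} ∪ {α}
  {β, γ, δ}  = {γ} ∪ {β, δ}
  |family| = 16
Iteration 5: no new sets; the family is a σ-algebra.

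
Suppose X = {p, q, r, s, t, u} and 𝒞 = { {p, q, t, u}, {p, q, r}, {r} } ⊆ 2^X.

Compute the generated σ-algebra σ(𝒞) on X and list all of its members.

Start: 𝒞 ∪ {∅, X} = { {}, {r}, {p, q, r}, {p, q, t, u}, X }.
Iteration 1 (4 new):
  {r, s}  = complement {p, q, t, u}
  {s, t, u}  = complement {p, q, r}
  {p, q, r, t, u}  = {r} ∪ {p, q, t, u}
  {p, q, s, t, u}  = complement {r}
  (now 9)
Iteration 2. New:
  {s}  = complement {p, q, r, t, u}
  {p, q, r, s}  = {r, s} ∪ {p, q, r}
  {r, s, t, u}  = {r, s} ∪ {s, t, u}
  (now 12)
Iteration 3: +2 →
  {p, q}  = complement {r, s, t, u}
  {t, u}  = complement {p, q, r, s}
  (now 14)
Iteration 4 (2 new):
  {p, q, s}  = {p, q} ∪ {s}
  {r, t, u}  = {r} ∪ {t, u}
  (now 16)
After Iteration 5 the family is unchanged; done.

Hence σ(𝒞) has 16 members: { {}, {r}, {s}, {p, q}, {r, s}, {t, u}, {p, q, r}, {p, q, s}, {r, t, u}, {s, t, u}, {p, q, r, s}, {p, q, t, u}, {r, s, t, u}, {p, q, r, t, u}, {p, q, s, t, u}, X }.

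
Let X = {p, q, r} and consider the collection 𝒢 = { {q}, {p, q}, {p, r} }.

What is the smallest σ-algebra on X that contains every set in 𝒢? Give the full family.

Initial family (5 sets): { {}, {q}, {p, q}, {p, r}, X }.
Iteration 1. New:
  {r}  = complement {p, q}
  |family| = 6
Iteration 2: +1 →
  {q, r}  = {r} ∪ {q}
  |family| = 7
Iteration 3: +1 →
  {p}  = complement {q, r}
  |family| = 8
Iteration 4: closed — nothing new.

|σ(𝒢)| = 8.  σ(𝒢) = { {}, {p}, {q}, {r}, {p, q}, {p, r}, {q, r}, X }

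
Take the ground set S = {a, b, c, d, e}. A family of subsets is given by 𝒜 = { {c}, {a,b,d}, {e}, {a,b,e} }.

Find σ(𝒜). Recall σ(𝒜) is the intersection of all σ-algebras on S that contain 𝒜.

σ(𝒜) (16 sets): { ∅, {c}, {d}, {e}, {a,b}, {c,d}, {c,e}, {d,e}, {a,b,c}, {a,b,d}, {a,b,e}, {c,d,e}, {a,b,c,d}, {a,b,c,e}, {a,b,d,e}, S }

Derivation:
Start: 𝒜 ∪ {∅, S} = { ∅, {c}, {e}, {a,b,d}, {a,b,e}, S }.
Round 1: 5 new —
  {c,d}  = ᶜ of {a,b,e}
  {c,e}  = ᶜ of {a,b,d}
  {a,b,c,d}  = ᶜ of {e}
  {a,b,c,e}  = {c} ∪ {a,b,e}
  {a,b,d,e}  = ᶜ of {c}
  |family| = 11
Round 2: 2 new —
  {d}  = ᶜ of {a,b,c,e}
  {c,d,e}  = {c,d} ∪ {e}
  |family| = 13
Round 3 adds 2:
  {a,b}  = ᶜ of {c,d,e}
  {d,e}  = {d} ∪ {e}
  |family| = 15
Round 4 (1 new):
  {a,b,c}  = ᶜ of {d,e}
  |family| = 16
Round 5: stable.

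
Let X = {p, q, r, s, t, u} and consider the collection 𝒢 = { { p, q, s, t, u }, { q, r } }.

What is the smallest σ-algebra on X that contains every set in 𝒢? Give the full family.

|σ(𝒢)| = 8.  σ(𝒢) = { ∅, { q }, { r }, { q, r }, { p, s, t, u }, { p, q, s, t, u }, { p, r, s, t, u }, X }

Trace:
Take S₀ = 𝒢 ∪ {∅, X} = { ∅, { q, r }, { p, q, s, t, u }, X }.
Round 1: +2 →
  { r }  = complement { p, q, s, t, u }
  { p, s, t, u }  = complement { q, r }
Round 2. New:
  { p, r, s, t, u }  = { r } ∪ { p, s, t, u }
Round 3: +1 →
  { q }  = complement { p, r, s, t, u }
After Round 4 the family is unchanged; done.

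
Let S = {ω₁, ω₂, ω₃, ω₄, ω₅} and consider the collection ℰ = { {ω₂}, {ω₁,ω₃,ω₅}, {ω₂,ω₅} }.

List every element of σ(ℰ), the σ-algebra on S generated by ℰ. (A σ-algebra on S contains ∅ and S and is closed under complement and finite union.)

σ(ℰ) (16 sets): { {}, {ω₂}, {ω₄}, {ω₅}, {ω₁,ω₃}, {ω₂,ω₄}, {ω₂,ω₅}, {ω₄,ω₅}, {ω₁,ω₂,ω₃}, {ω₁,ω₃,ω₄}, {ω₁,ω₃,ω₅}, {ω₂,ω₄,ω₅}, {ω₁,ω₂,ω₃,ω₄}, {ω₁,ω₂,ω₃,ω₅}, {ω₁,ω₃,ω₄,ω₅}, S }

Working:
Initial family (5 sets): { {}, {ω₂}, {ω₂,ω₅}, {ω₁,ω₃,ω₅}, S }.
Pass 1: +4 →
  {ω₂,ω₄}  = ᶜ of {ω₁,ω₃,ω₅}
  {ω₁,ω₃,ω₄}  = ᶜ of {ω₂,ω₅}
  {ω₁,ω₂,ω₃,ω₅}  = {ω₂,ω₅} ∪ {ω₁,ω₃,ω₅}
  {ω₁,ω₃,ω₄,ω₅}  = ᶜ of {ω₂}
  (now 9)
Pass 2 (3 new):
  {ω₄}  = ᶜ of {ω₁,ω₂,ω₃,ω₅}
  {ω₂,ω₄,ω₅}  = {ω₂,ω₅} ∪ {ω₂,ω₄}
  {ω₁,ω₂,ω₃,ω₄}  = {ω₂} ∪ {ω₁,ω₃,ω₄}
  (now 12)
Pass 3 adds 2:
  {ω₅}  = ᶜ of {ω₁,ω₂,ω₃,ω₄}
  {ω₁,ω₃}  = ᶜ of {ω₂,ω₄,ω₅}
  (now 14)
Pass 4 adds 2:
  {ω₄,ω₅}  = {ω₄} ∪ {ω₅}
  {ω₁,ω₂,ω₃}  = {ω₁,ω₃} ∪ {ω₂}
  (now 16)
Pass 5 adds nothing — fixpoint reached.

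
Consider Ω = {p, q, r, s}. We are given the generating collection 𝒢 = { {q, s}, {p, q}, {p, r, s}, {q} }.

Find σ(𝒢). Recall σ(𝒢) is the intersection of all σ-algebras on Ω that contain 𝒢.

Seed the family with 𝒢 together with ∅ and Ω: { {}, {q}, {p, q}, {q, s}, {p, r, s}, Ω }.
Step 1: +3 →
  {p, r}  = ᶜ of {q, s}
  {r, s}  = ᶜ of {p, q}
  {p, q, s}  = {p, q} ∪ {q, s}
  (now 9)
Step 2: 3 new —
  {r}  = ᶜ of {p, q, s}
  {p, q, r}  = {p, q} ∪ {p, r}
  {q, r, s}  = {r, s} ∪ {q}
  (now 12)
Step 3. New:
  {p}  = ᶜ of {q, r, s}
  {s}  = ᶜ of {p, q, r}
  {q, r}  = {r} ∪ {q}
  (now 15)
Step 4: +1 →
  {p, s}  = ᶜ of {q, r}
  (now 16)
After Step 5 the family is unchanged; done.

Therefore σ(𝒢) = { {}, {p}, {q}, {r}, {s}, {p, q}, {p, r}, {p, s}, {q, r}, {q, s}, {r, s}, {p, q, r}, {p, q, s}, {p, r, s}, {q, r, s}, Ω } (|σ(𝒢)| = 16).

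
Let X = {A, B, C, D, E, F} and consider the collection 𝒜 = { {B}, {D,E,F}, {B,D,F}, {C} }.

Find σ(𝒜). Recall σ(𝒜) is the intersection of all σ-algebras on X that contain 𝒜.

Begin from { ∅, {B}, {C}, {B,D,F}, {D,E,F}, X } (that is, 𝒜 plus ∅ and X).
Step 1 adds 8:
  {B,C}  = {C} ∪ {B}
  {A,B,C}  = {D,E,F}ᶜ
  {A,C,E}  = {B,D,F}ᶜ
  {B,C,D,F}  = {B,D,F} ∪ {C}
  {B,D,E,F}  = {B,D,F} ∪ {D,E,F}
  {C,D,E,F}  = {C} ∪ {D,E,F}
  {A,B,D,E,F}  = {C}ᶜ
  {A,C,D,E,F}  = {B}ᶜ
  [14 total]
Step 2: +7 →
  {A,B}  = {C,D,E,F}ᶜ
  {A,C}  = {B,D,E,F}ᶜ
  {A,E}  = {B,C,D,F}ᶜ
  {A,B,C,E}  = {A,B,C} ∪ {A,C,E}
  {A,D,E,F}  = {B,C}ᶜ
  {A,B,C,D,F}  = {B,D,F} ∪ {A,B,C}
  {B,C,D,E,F}  = {B,D,F} ∪ {C,D,E,F}
  [21 total]
Step 3 (5 new):
  {A}  = {B,C,D,E,F}ᶜ
  {E}  = {A,B,C,D,F}ᶜ
  {D,F}  = {A,B,C,E}ᶜ
  {A,B,E}  = {B} ∪ {A,E}
  {A,B,D,F}  = {B,D,F} ∪ {A,B}
  [26 total]
Step 4: +6 →
  {B,E}  = {B} ∪ {E}
  {C,E}  = {A,B,D,F}ᶜ
  {A,D,F}  = {D,F} ∪ {A}
  {B,C,E}  = {E} ∪ {B,C}
  {C,D,F}  = {A,B,E}ᶜ
  {A,C,D,F}  = {A,C} ∪ {D,F}
  [32 total]
Step 5: no new sets; the family is a σ-algebra.

Hence σ(𝒜) has 32 members: { ∅, {A}, {B}, {C}, {E}, {A,B}, {A,C}, {A,E}, {B,C}, {B,E}, {C,E}, {D,F}, {A,B,C}, {A,B,E}, {A,C,E}, {A,D,F}, {B,C,E}, {B,D,F}, {C,D,F}, {D,E,F}, {A,B,C,E}, {A,B,D,F}, {A,C,D,F}, {A,D,E,F}, {B,C,D,F}, {B,D,E,F}, {C,D,E,F}, {A,B,C,D,F}, {A,B,D,E,F}, {A,C,D,E,F}, {B,C,D,E,F}, X }.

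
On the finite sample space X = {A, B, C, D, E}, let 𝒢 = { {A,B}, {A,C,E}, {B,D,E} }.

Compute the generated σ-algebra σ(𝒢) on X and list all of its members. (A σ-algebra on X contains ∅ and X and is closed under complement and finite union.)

Start: 𝒢 ∪ {∅, X} = { {}, {A,B}, {A,C,E}, {B,D,E}, X }.
Step 1: +5 →
  {A,C}  = X∖{B,D,E}
  {B,D}  = X∖{A,C,E}
  {C,D,E}  = X∖{A,B}
  {A,B,C,E}  = {A,B} ∪ {A,C,E}
  {A,B,D,E}  = {A,B} ∪ {B,D,E}
  — 10 sets.
Step 2: 7 new —
  {C}  = X∖{A,B,D,E}
  {D}  = X∖{A,B,C,E}
  {A,B,C}  = {A,B} ∪ {A,C}
  {A,B,D}  = {A,B} ∪ {B,D}
  {A,B,C,D}  = {A,C} ∪ {B,D}
  {A,C,D,E}  = {C,D,E} ∪ {A,C,E}
  {B,C,D,E}  = {C,D,E} ∪ {B,D}
  — 17 sets.
Step 3 adds 8:
  {A}  = X∖{B,C,D,E}
  {B}  = X∖{A,C,D,E}
  {E}  = X∖{A,B,C,D}
  {C,D}  = {C} ∪ {D}
  {C,E}  = X∖{A,B,D}
  {D,E}  = X∖{A,B,C}
  {A,C,D}  = {A,C} ∪ {D}
  {B,C,D}  = {C} ∪ {B,D}
  — 25 sets.
Step 4 (7 new):
  {A,D}  = {D} ∪ {A}
  {A,E}  = X∖{B,C,D}
  {B,C}  = {B} ∪ {C}
  {B,E}  = X∖{A,C,D}
  {A,B,E}  = X∖{C,D}
  {A,D,E}  = {D,E} ∪ {A}
  {B,C,E}  = {B} ∪ {C,E}
  — 32 sets.
Step 5: closed — nothing new.

Hence σ(𝒢) has 32 members: { {}, {A}, {B}, {C}, {D}, {E}, {A,B}, {A,C}, {A,D}, {A,E}, {B,C}, {B,D}, {B,E}, {C,D}, {C,E}, {D,E}, {A,B,C}, {A,B,D}, {A,B,E}, {A,C,D}, {A,C,E}, {A,D,E}, {B,C,D}, {B,C,E}, {B,D,E}, {C,D,E}, {A,B,C,D}, {A,B,C,E}, {A,B,D,E}, {A,C,D,E}, {B,C,D,E}, X }.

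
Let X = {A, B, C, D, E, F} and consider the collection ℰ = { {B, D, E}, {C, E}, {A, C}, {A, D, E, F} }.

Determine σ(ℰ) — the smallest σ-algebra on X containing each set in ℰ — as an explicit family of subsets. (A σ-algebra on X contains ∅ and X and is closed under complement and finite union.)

Start: ℰ ∪ {∅, X} = { {}, {A, C}, {C, E}, {B, D, E}, {A, D, E, F}, X }.
Iteration 1 (9 new):
  {B, C}  = complement {A, D, E, F}
  {A, C, E}  = {A, C} ∪ {C, E}
  {A, C, F}  = complement {B, D, E}
  {A, B, D, F}  = complement {C, E}
  {B, C, D, E}  = {C, E} ∪ {B, D, E}
  {B, D, E, F}  = complement {A, C}
  {A, B, C, D, E}  = {A, C} ∪ {B, D, E}
  {A, B, D, E, F}  = {A, D, E, F} ∪ {B, D, E}
  {A, C, D, E, F}  = {A, C} ∪ {A, D, E, F}
  — 15 sets.
Iteration 2 adds 12:
  {B}  = complement {A, C, D, E, F}
  {C}  = complement {A, B, D, E, F}
  {F}  = complement {A, B, C, D, E}
  {A, F}  = complement {B, C, D, E}
  {A, B, C}  = {B, C} ∪ {A, C}
  {B, C, E}  = {B, C} ∪ {C, E}
  {B, D, F}  = complement {A, C, E}
  {A, B, C, E}  = {A, C, E} ∪ {B, C}
  {A, B, C, F}  = {A, C, F} ∪ {B, C}
  {A, C, E, F}  = {A, C, F} ∪ {A, C, E}
  {A, B, C, D, F}  = {A, B, D, F} ∪ {A, C, F}
  {B, C, D, E, F}  = {B, C, D, E} ∪ {B, D, E, F}
  — 27 sets.
Iteration 3. New:
  {A}  = complement {B, C, D, E, F}
  {E}  = complement {A, B, C, D, F}
  {B, D}  = complement {A, C, E, F}
  {B, F}  = {B} ∪ {F}
  {C, F}  = {F} ∪ {C}
  {D, E}  = complement {A, B, C, F}
  {D, F}  = complement {A, B, C, E}
  {A, B, F}  = {A, F} ∪ {B}
  {A, D, F}  = complement {B, C, E}
  {B, C, F}  = {F} ∪ {B, C}
  {C, E, F}  = {C, E} ∪ {F}
  {D, E, F}  = complement {A, B, C}
  {B, C, D, F}  = {B, D, F} ∪ {C}
  {B, C, E, F}  = {F} ∪ {B, C, E}
  {A, B, C, E, F}  = {A, C, F} ∪ {B, C, E}
  — 42 sets.
Iteration 4 adds 19:
  {D}  = complement {A, B, C, E, F}
  {A, B}  = {B} ∪ {A}
  {A, D}  = complement {B, C, E, F}
  {A, E}  = complement {B, C, D, F}
  {B, E}  = {B} ∪ {E}
  {E, F}  = {F} ∪ {E}
  {A, B, D}  = complement {C, E, F}
  {A, D, E}  = complement {B, C, F}
  {A, E, F}  = {A, F} ∪ {E}
  {B, C, D}  = {C} ∪ {B, D}
  {B, E, F}  = {B, F} ∪ {E}
  {C, D, E}  = complement {A, B, F}
  {C, D, F}  = {C} ∪ {D, F}
  {A, B, C, D}  = {A, C} ∪ {B, D}
  {A, B, D, E}  = complement {C, F}
  {A, B, E, F}  = {E} ∪ {A, B, F}
  {A, C, D, E}  = complement {B, F}
  {A, C, D, F}  = {A, C, F} ∪ {A, D, F}
  {C, D, E, F}  = {D, E} ∪ {C, F}
  — 61 sets.
Iteration 5 adds 3:
  {C, D}  = complement {A, B, E, F}
  {A, B, E}  = complement {C, D, F}
  {A, C, D}  = complement {B, E, F}
  — 64 sets.
Iteration 6: closed — nothing new.

Therefore σ(ℰ) = { {}, {A}, {B}, {C}, {D}, {E}, {F}, {A, B}, {A, C}, {A, D}, {A, E}, {A, F}, {B, C}, {B, D}, {B, E}, {B, F}, {C, D}, {C, E}, {C, F}, {D, E}, {D, F}, {E, F}, {A, B, C}, {A, B, D}, {A, B, E}, {A, B, F}, {A, C, D}, {A, C, E}, {A, C, F}, {A, D, E}, {A, D, F}, {A, E, F}, {B, C, D}, {B, C, E}, {B, C, F}, {B, D, E}, {B, D, F}, {B, E, F}, {C, D, E}, {C, D, F}, {C, E, F}, {D, E, F}, {A, B, C, D}, {A, B, C, E}, {A, B, C, F}, {A, B, D, E}, {A, B, D, F}, {A, B, E, F}, {A, C, D, E}, {A, C, D, F}, {A, C, E, F}, {A, D, E, F}, {B, C, D, E}, {B, C, D, F}, {B, C, E, F}, {B, D, E, F}, {C, D, E, F}, {A, B, C, D, E}, {A, B, C, D, F}, {A, B, C, E, F}, {A, B, D, E, F}, {A, C, D, E, F}, {B, C, D, E, F}, X } (|σ(ℰ)| = 64).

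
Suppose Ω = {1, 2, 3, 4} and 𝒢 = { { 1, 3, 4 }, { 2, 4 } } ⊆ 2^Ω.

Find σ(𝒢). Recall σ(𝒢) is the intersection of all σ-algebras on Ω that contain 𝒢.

Begin from { {  }, { 2, 4 }, { 1, 3, 4 }, Ω } (that is, 𝒢 plus ∅ and Ω).
Iteration 1 adds 2:
  { 2 }  = { 1, 3, 4 }ᶜ
  { 1, 3 }  = { 2, 4 }ᶜ
  |family| = 6
Iteration 2. New:
  { 1, 2, 3 }  = { 1, 3 } ∪ { 2 }
  |family| = 7
Iteration 3. New:
  { 4 }  = { 1, 2, 3 }ᶜ
  |family| = 8
Iteration 4: no new sets; the family is a σ-algebra.

|σ(𝒢)| = 8.  σ(𝒢) = { {  }, { 2 }, { 4 }, { 1, 3 }, { 2, 4 }, { 1, 2, 3 }, { 1, 3, 4 }, Ω }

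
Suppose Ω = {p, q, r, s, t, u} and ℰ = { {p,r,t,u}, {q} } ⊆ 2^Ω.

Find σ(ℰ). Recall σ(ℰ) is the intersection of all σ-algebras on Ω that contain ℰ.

Initial family (4 sets): { {}, {q}, {p,r,t,u}, Ω }.
Step 1 (3 new):
  {q,s}  = complement {p,r,t,u}
  {p,q,r,t,u}  = {q} ∪ {p,r,t,u}
  {p,r,s,t,u}  = complement {q}
  — 7 sets.
Step 2 (1 new):
  {s}  = complement {p,q,r,t,u}
  — 8 sets.
Step 3: no new sets; the family is a σ-algebra.

Hence σ(ℰ) has 8 members: { {}, {q}, {s}, {q,s}, {p,r,t,u}, {p,q,r,t,u}, {p,r,s,t,u}, Ω }.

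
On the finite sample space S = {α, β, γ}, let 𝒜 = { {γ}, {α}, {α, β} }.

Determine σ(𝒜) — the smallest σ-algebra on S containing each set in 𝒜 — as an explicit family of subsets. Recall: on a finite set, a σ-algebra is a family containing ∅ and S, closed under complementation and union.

|σ(𝒜)| = 8.  σ(𝒜) = { ∅, {α}, {β}, {γ}, {α, β}, {α, γ}, {β, γ}, S }

Trace:
Take S₀ = 𝒜 ∪ {∅, S} = { ∅, {α}, {γ}, {α, β}, S }.
Step 1: +2 →
  {α, γ}  = {γ} ∪ {α}
  {β, γ}  = {α}ᶜ
  — 7 sets.
Step 2: +1 →
  {β}  = {α, γ}ᶜ
  — 8 sets.
Step 3: already closed under ᶜ and ∪.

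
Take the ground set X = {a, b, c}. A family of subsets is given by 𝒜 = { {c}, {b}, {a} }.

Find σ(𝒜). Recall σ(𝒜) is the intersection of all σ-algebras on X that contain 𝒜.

σ(𝒜) = { {}, {a}, {b}, {c}, {a,b}, {a,c}, {b,c}, X }

Check:
Seed the family with 𝒜 together with ∅ and X: { {}, {a}, {b}, {c}, X }.
Pass 1 adds 3:
  {a,b}  = ᶜ of {c}
  {a,c}  = ᶜ of {b}
  {b,c}  = ᶜ of {a}
Pass 2 adds nothing — fixpoint reached.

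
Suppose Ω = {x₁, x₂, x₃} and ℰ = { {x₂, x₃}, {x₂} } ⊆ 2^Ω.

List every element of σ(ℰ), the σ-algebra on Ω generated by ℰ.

Answer: σ(ℰ) = { {}, {x₁}, {x₂}, {x₃}, {x₁, x₂}, {x₁, x₃}, {x₂, x₃}, Ω }

Working:
Start: ℰ ∪ {∅, Ω} = { {}, {x₂}, {x₂, x₃}, Ω }.
Step 1 (2 new):
  {x₁}  = complement {x₂, x₃}
  {x₁, x₃}  = complement {x₂}
  — 6 sets.
Step 2: 1 new —
  {x₁, x₂}  = {x₂} ∪ {x₁}
  — 7 sets.
Step 3: +1 →
  {x₃}  = complement {x₁, x₂}
  — 8 sets.
Step 4 adds nothing — fixpoint reached.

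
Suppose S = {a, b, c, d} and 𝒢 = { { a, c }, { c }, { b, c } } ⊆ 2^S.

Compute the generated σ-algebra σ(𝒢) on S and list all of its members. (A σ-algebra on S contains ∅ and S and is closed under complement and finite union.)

σ(𝒢) (16 sets): { {}, { a }, { b }, { c }, { d }, { a, b }, { a, c }, { a, d }, { b, c }, { b, d }, { c, d }, { a, b, c }, { a, b, d }, { a, c, d }, { b, c, d }, S }

Trace:
Start: 𝒢 ∪ {∅, S} = { {}, { c }, { a, c }, { b, c }, S }.
Step 1: +4 →
  { a, d }  = ᶜ of { b, c }
  { b, d }  = ᶜ of { a, c }
  { a, b, c }  = { b, c } ∪ { a, c }
  { a, b, d }  = ᶜ of { c }
Step 2 (3 new):
  { d }  = ᶜ of { a, b, c }
  { a, c, d }  = { c } ∪ { a, d }
  { b, c, d }  = { c } ∪ { b, d }
Step 3: 3 new —
  { a }  = ᶜ of { b, c, d }
  { b }  = ᶜ of { a, c, d }
  { c, d }  = { c } ∪ { d }
Step 4. New:
  { a, b }  = ᶜ of { c, d }
Step 5: closed — nothing new.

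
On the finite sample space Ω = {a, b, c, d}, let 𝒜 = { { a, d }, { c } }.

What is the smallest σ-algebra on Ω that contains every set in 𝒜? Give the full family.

σ(𝒜) (8 sets): { ∅, { b }, { c }, { a, d }, { b, c }, { a, b, d }, { a, c, d }, Ω }

Working:
Initial family (4 sets): { ∅, { c }, { a, d }, Ω }.
Iteration 1 adds 3:
  { b, c }  = complement { a, d }
  { a, b, d }  = complement { c }
  { a, c, d }  = { c } ∪ { a, d }
  [7 total]
Iteration 2: 1 new —
  { b }  = complement { a, c, d }
  [8 total]
After Iteration 3 the family is unchanged; done.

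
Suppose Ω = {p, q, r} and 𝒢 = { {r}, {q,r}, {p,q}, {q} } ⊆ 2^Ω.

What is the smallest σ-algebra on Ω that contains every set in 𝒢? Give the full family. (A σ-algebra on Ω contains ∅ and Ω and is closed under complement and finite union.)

σ(𝒢) (8 sets): { {}, {p}, {q}, {r}, {p,q}, {p,r}, {q,r}, Ω }

Check:
Begin from { {}, {q}, {r}, {p,q}, {q,r}, Ω } (that is, 𝒢 plus ∅ and Ω).
Pass 1: 2 new —
  {p}  = complement {q,r}
  {p,r}  = complement {q}
  (now 8)
Pass 2 adds nothing — fixpoint reached.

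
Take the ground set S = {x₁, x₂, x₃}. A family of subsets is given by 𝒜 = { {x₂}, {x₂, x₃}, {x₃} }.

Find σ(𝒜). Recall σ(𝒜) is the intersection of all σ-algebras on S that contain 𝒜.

σ(𝒜) (8 sets): { {}, {x₁}, {x₂}, {x₃}, {x₁, x₂}, {x₁, x₃}, {x₂, x₃}, S }

Check:
Start: 𝒜 ∪ {∅, S} = { {}, {x₂}, {x₃}, {x₂, x₃}, S }.
Pass 1: +3 →
  {x₁}  = ᶜ of {x₂, x₃}
  {x₁, x₂}  = ᶜ of {x₃}
  {x₁, x₃}  = ᶜ of {x₂}
  — 8 sets.
Pass 2: already closed under ᶜ and ∪.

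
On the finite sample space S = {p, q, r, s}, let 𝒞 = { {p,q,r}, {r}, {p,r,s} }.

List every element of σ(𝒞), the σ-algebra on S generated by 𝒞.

|σ(𝒞)| = 16.  σ(𝒞) = { ∅, {p}, {q}, {r}, {s}, {p,q}, {p,r}, {p,s}, {q,r}, {q,s}, {r,s}, {p,q,r}, {p,q,s}, {p,r,s}, {q,r,s}, S }

Working:
Take S₀ = 𝒞 ∪ {∅, S} = { ∅, {r}, {p,q,r}, {p,r,s}, S }.
Step 1: +3 →
  {q}  = S∖{p,r,s}
  {s}  = S∖{p,q,r}
  {p,q,s}  = S∖{r}
Step 2 adds 3:
  {q,r}  = {r} ∪ {q}
  {q,s}  = {s} ∪ {q}
  {r,s}  = {s} ∪ {r}
Step 3. New:
  {p,q}  = S∖{r,s}
  {p,r}  = S∖{q,s}
  {p,s}  = S∖{q,r}
  {q,r,s}  = {r} ∪ {q,s}
Step 4 (1 new):
  {p}  = S∖{q,r,s}
Step 5 adds nothing — fixpoint reached.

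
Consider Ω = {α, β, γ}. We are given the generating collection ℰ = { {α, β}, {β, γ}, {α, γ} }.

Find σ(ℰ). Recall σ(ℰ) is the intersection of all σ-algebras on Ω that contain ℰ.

Take S₀ = ℰ ∪ {∅, Ω} = { {}, {α, β}, {α, γ}, {β, γ}, Ω }.
Round 1: 3 new —
  {α}  = Ω∖{β, γ}
  {β}  = Ω∖{α, γ}
  {γ}  = Ω∖{α, β}
  — 8 sets.
Round 2: stable.

Therefore σ(ℰ) = { {}, {α}, {β}, {γ}, {α, β}, {α, γ}, {β, γ}, Ω } (|σ(ℰ)| = 8).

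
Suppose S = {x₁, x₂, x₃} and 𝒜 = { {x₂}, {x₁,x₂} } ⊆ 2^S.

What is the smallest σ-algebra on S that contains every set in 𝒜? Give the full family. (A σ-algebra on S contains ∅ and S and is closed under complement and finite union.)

Begin from { {}, {x₂}, {x₁,x₂}, S } (that is, 𝒜 plus ∅ and S).
Pass 1 (2 new):
  {x₃}  = ᶜ of {x₁,x₂}
  {x₁,x₃}  = ᶜ of {x₂}
  (now 6)
Pass 2: +1 →
  {x₂,x₃}  = {x₃} ∪ {x₂}
  (now 7)
Pass 3: 1 new —
  {x₁}  = ᶜ of {x₂,x₃}
  (now 8)
Pass 4: stable.

Therefore σ(𝒜) = { {}, {x₁}, {x₂}, {x₃}, {x₁,x₂}, {x₁,x₃}, {x₂,x₃}, S } (|σ(𝒜)| = 8).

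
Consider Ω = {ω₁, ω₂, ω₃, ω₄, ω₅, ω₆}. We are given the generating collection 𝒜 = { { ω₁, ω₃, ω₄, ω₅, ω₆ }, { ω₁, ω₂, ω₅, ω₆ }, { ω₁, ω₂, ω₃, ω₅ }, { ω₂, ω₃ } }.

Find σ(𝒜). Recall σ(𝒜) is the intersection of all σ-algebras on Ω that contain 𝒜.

Begin from { {}, { ω₂, ω₃ }, { ω₁, ω₂, ω₃, ω₅ }, { ω₁, ω₂, ω₅, ω₆ }, { ω₁, ω₃, ω₄, ω₅, ω₆ }, Ω } (that is, 𝒜 plus ∅ and Ω).
Pass 1: 5 new —
  { ω₂ }  = { ω₁, ω₃, ω₄, ω₅, ω₆ }ᶜ
  { ω₃, ω₄ }  = { ω₁, ω₂, ω₅, ω₆ }ᶜ
  { ω₄, ω₆ }  = { ω₁, ω₂, ω₃, ω₅ }ᶜ
  { ω₁, ω₄, ω₅, ω₆ }  = { ω₂, ω₃ }ᶜ
  { ω₁, ω₂, ω₃, ω₅, ω₆ }  = { ω₂, ω₃ } ∪ { ω₁, ω₂, ω₅, ω₆ }
  |family| = 11
Pass 2 (7 new):
  { ω₄ }  = { ω₁, ω₂, ω₃, ω₅, ω₆ }ᶜ
  { ω₂, ω₃, ω₄ }  = { ω₃, ω₄ } ∪ { ω₂ }
  { ω₂, ω₄, ω₆ }  = { ω₂ } ∪ { ω₄, ω₆ }
  { ω₃, ω₄, ω₆ }  = { ω₃, ω₄ } ∪ { ω₄, ω₆ }
  { ω₂, ω₃, ω₄, ω₆ }  = { ω₂, ω₃ } ∪ { ω₄, ω₆ }
  { ω₁, ω₂, ω₃, ω₄, ω₅ }  = { ω₃, ω₄ } ∪ { ω₁, ω₂, ω₃, ω₅ }
  { ω₁, ω₂, ω₄, ω₅, ω₆ }  = { ω₁, ω₄, ω₅, ω₆ } ∪ { ω₂ }
  |family| = 18
Pass 3. New:
  { ω₃ }  = { ω₁, ω₂, ω₄, ω₅, ω₆ }ᶜ
  { ω₆ }  = { ω₁, ω₂, ω₃, ω₄, ω₅ }ᶜ
  { ω₁, ω₅ }  = { ω₂, ω₃, ω₄, ω₆ }ᶜ
  { ω₂, ω₄ }  = { ω₄ } ∪ { ω₂ }
  { ω₁, ω₂, ω₅ }  = { ω₃, ω₄, ω₆ }ᶜ
  { ω₁, ω₃, ω₅ }  = { ω₂, ω₄, ω₆ }ᶜ
  { ω₁, ω₅, ω₆ }  = { ω₂, ω₃, ω₄ }ᶜ
  |family| = 25
Pass 4 (7 new):
  { ω₂, ω₆ }  = { ω₂ } ∪ { ω₆ }
  { ω₃, ω₆ }  = { ω₆ } ∪ { ω₃ }
  { ω₁, ω₄, ω₅ }  = { ω₁, ω₅ } ∪ { ω₄ }
  { ω₂, ω₃, ω₆ }  = { ω₆ } ∪ { ω₂, ω₃ }
  { ω₁, ω₂, ω₄, ω₅ }  = { ω₁, ω₂, ω₅ } ∪ { ω₄ }
  { ω₁, ω₃, ω₄, ω₅ }  = { ω₃, ω₄ } ∪ { ω₁, ω₃, ω₅ }
  { ω₁, ω₃, ω₅, ω₆ }  = { ω₂, ω₄ }ᶜ
  |family| = 32
Pass 5: stable.

σ(𝒜) = { {}, { ω₂ }, { ω₃ }, { ω₄ }, { ω₆ }, { ω₁, ω₅ }, { ω₂, ω₃ }, { ω₂, ω₄ }, { ω₂, ω₆ }, { ω₃, ω₄ }, { ω₃, ω₆ }, { ω₄, ω₆ }, { ω₁, ω₂, ω₅ }, { ω₁, ω₃, ω₅ }, { ω₁, ω₄, ω₅ }, { ω₁, ω₅, ω₆ }, { ω₂, ω₃, ω₄ }, { ω₂, ω₃, ω₆ }, { ω₂, ω₄, ω₆ }, { ω₃, ω₄, ω₆ }, { ω₁, ω₂, ω₃, ω₅ }, { ω₁, ω₂, ω₄, ω₅ }, { ω₁, ω₂, ω₅, ω₆ }, { ω₁, ω₃, ω₄, ω₅ }, { ω₁, ω₃, ω₅, ω₆ }, { ω₁, ω₄, ω₅, ω₆ }, { ω₂, ω₃, ω₄, ω₆ }, { ω₁, ω₂, ω₃, ω₄, ω₅ }, { ω₁, ω₂, ω₃, ω₅, ω₆ }, { ω₁, ω₂, ω₄, ω₅, ω₆ }, { ω₁, ω₃, ω₄, ω₅, ω₆ }, Ω }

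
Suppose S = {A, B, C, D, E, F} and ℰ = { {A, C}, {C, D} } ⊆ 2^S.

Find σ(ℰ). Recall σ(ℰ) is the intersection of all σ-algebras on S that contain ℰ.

Answer: σ(ℰ) = { {}, {A}, {C}, {D}, {A, C}, {A, D}, {C, D}, {A, C, D}, {B, E, F}, {A, B, E, F}, {B, C, E, F}, {B, D, E, F}, {A, B, C, E, F}, {A, B, D, E, F}, {B, C, D, E, F}, S }

Check:
Initial family (4 sets): { {}, {A, C}, {C, D}, S }.
Step 1: 3 new —
  {A, C, D}  = {A, C} ∪ {C, D}
  {A, B, E, F}  = ᶜ of {C, D}
  {B, D, E, F}  = ᶜ of {A, C}
  — 7 sets.
Step 2: +4 →
  {B, E, F}  = ᶜ of {A, C, D}
  {A, B, C, E, F}  = {A, C} ∪ {A, B, E, F}
  {A, B, D, E, F}  = {B, D, E, F} ∪ {A, B, E, F}
  {B, C, D, E, F}  = {C, D} ∪ {B, D, E, F}
  — 11 sets.
Step 3 (3 new):
  {A}  = ᶜ of {B, C, D, E, F}
  {C}  = ᶜ of {A, B, D, E, F}
  {D}  = ᶜ of {A, B, C, E, F}
  — 14 sets.
Step 4: +2 →
  {A, D}  = {A} ∪ {D}
  {B, C, E, F}  = {C} ∪ {B, E, F}
  — 16 sets.
Step 5: closed — nothing new.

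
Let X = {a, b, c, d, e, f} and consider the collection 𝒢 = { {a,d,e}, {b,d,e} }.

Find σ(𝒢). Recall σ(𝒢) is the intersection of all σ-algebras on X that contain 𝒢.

Take S₀ = 𝒢 ∪ {∅, X} = { ∅, {a,d,e}, {b,d,e}, X }.
Pass 1: +3 →
  {a,c,f}  = {b,d,e}ᶜ
  {b,c,f}  = {a,d,e}ᶜ
  {a,b,d,e}  = {b,d,e} ∪ {a,d,e}
  (now 7)
Pass 2. New:
  {c,f}  = {a,b,d,e}ᶜ
  {a,b,c,f}  = {a,c,f} ∪ {b,c,f}
  {a,c,d,e,f}  = {a,d,e} ∪ {a,c,f}
  {b,c,d,e,f}  = {b,c,f} ∪ {b,d,e}
  (now 11)
Pass 3: 3 new —
  {a}  = {b,c,d,e,f}ᶜ
  {b}  = {a,c,d,e,f}ᶜ
  {d,e}  = {a,b,c,f}ᶜ
  (now 14)
Pass 4 adds 2:
  {a,b}  = {b} ∪ {a}
  {c,d,e,f}  = {d,e} ∪ {c,f}
  (now 16)
Pass 5: already closed under ᶜ and ∪.

Hence σ(𝒢) has 16 members: { ∅, {a}, {b}, {a,b}, {c,f}, {d,e}, {a,c,f}, {a,d,e}, {b,c,f}, {b,d,e}, {a,b,c,f}, {a,b,d,e}, {c,d,e,f}, {a,c,d,e,f}, {b,c,d,e,f}, X }.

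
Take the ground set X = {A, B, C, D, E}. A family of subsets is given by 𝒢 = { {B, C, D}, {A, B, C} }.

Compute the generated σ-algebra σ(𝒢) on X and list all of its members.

σ(𝒢) = { ∅, {A}, {D}, {E}, {A, D}, {A, E}, {B, C}, {D, E}, {A, B, C}, {A, D, E}, {B, C, D}, {B, C, E}, {A, B, C, D}, {A, B, C, E}, {B, C, D, E}, X }

Working:
Seed the family with 𝒢 together with ∅ and X: { ∅, {A, B, C}, {B, C, D}, X }.
Iteration 1 adds 3:
  {A, E}  = {B, C, D}ᶜ
  {D, E}  = {A, B, C}ᶜ
  {A, B, C, D}  = {A, B, C} ∪ {B, C, D}
  [7 total]
Iteration 2: 4 new —
  {E}  = {A, B, C, D}ᶜ
  {A, D, E}  = {D, E} ∪ {A, E}
  {A, B, C, E}  = {A, B, C} ∪ {A, E}
  {B, C, D, E}  = {D, E} ∪ {B, C, D}
  [11 total]
Iteration 3 adds 3:
  {A}  = {B, C, D, E}ᶜ
  {D}  = {A, B, C, E}ᶜ
  {B, C}  = {A, D, E}ᶜ
  [14 total]
Iteration 4: 2 new —
  {A, D}  = {D} ∪ {A}
  {B, C, E}  = {B, C} ∪ {E}
  [16 total]
Iteration 5: stable.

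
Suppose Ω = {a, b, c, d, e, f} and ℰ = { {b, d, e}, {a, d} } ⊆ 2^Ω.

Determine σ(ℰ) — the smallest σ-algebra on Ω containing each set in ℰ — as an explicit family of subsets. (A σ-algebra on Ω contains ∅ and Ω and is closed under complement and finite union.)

Answer: σ(ℰ) = { {}, {a}, {d}, {a, d}, {b, e}, {c, f}, {a, b, e}, {a, c, f}, {b, d, e}, {c, d, f}, {a, b, d, e}, {a, c, d, f}, {b, c, e, f}, {a, b, c, e, f}, {b, c, d, e, f}, Ω }

Derivation:
Take S₀ = ℰ ∪ {∅, Ω} = { {}, {a, d}, {b, d, e}, Ω }.
Pass 1: 3 new —
  {a, c, f}  = {b, d, e}ᶜ
  {a, b, d, e}  = {b, d, e} ∪ {a, d}
  {b, c, e, f}  = {a, d}ᶜ
  (now 7)
Pass 2. New:
  {c, f}  = {a, b, d, e}ᶜ
  {a, c, d, f}  = {a, d} ∪ {a, c, f}
  {a, b, c, e, f}  = {a, c, f} ∪ {b, c, e, f}
  {b, c, d, e, f}  = {b, c, e, f} ∪ {b, d, e}
  (now 11)
Pass 3: +3 →
  {a}  = {b, c, d, e, f}ᶜ
  {d}  = {a, b, c, e, f}ᶜ
  {b, e}  = {a, c, d, f}ᶜ
  (now 14)
Pass 4: +2 →
  {a, b, e}  = {b, e} ∪ {a}
  {c, d, f}  = {c, f} ∪ {d}
  (now 16)
After Pass 5 the family is unchanged; done.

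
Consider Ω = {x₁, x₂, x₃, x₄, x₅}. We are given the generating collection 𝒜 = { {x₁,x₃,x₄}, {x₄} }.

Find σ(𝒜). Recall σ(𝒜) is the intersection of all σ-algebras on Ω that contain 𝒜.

Start: 𝒜 ∪ {∅, Ω} = { ∅, {x₄}, {x₁,x₃,x₄}, Ω }.
Step 1 adds 2:
  {x₂,x₅}  = ᶜ of {x₁,x₃,x₄}
  {x₁,x₂,x₃,x₅}  = ᶜ of {x₄}
  (now 6)
Step 2 adds 1:
  {x₂,x₄,x₅}  = {x₂,x₅} ∪ {x₄}
  (now 7)
Step 3 adds 1:
  {x₁,x₃}  = ᶜ of {x₂,x₄,x₅}
  (now 8)
Step 4: closed — nothing new.

|σ(𝒜)| = 8.  σ(𝒜) = { ∅, {x₄}, {x₁,x₃}, {x₂,x₅}, {x₁,x₃,x₄}, {x₂,x₄,x₅}, {x₁,x₂,x₃,x₅}, Ω }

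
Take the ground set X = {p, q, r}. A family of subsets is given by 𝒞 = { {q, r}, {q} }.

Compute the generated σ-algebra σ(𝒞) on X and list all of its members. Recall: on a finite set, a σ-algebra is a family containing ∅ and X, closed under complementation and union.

Initial family (4 sets): { {}, {q}, {q, r}, X }.
Round 1: +2 →
  {p}  = X∖{q, r}
  {p, r}  = X∖{q}
Round 2 (1 new):
  {p, q}  = {q} ∪ {p}
Round 3 (1 new):
  {r}  = X∖{p, q}
Round 4: already closed under ᶜ and ∪.

Hence σ(𝒞) has 8 members: { {}, {p}, {q}, {r}, {p, q}, {p, r}, {q, r}, X }.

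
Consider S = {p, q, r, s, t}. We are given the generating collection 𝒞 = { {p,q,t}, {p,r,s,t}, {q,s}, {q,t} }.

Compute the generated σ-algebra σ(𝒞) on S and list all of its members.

σ(𝒞) (32 sets): { {}, {p}, {q}, {r}, {s}, {t}, {p,q}, {p,r}, {p,s}, {p,t}, {q,r}, {q,s}, {q,t}, {r,s}, {r,t}, {s,t}, {p,q,r}, {p,q,s}, {p,q,t}, {p,r,s}, {p,r,t}, {p,s,t}, {q,r,s}, {q,r,t}, {q,s,t}, {r,s,t}, {p,q,r,s}, {p,q,r,t}, {p,q,s,t}, {p,r,s,t}, {q,r,s,t}, S }

Working:
Start: 𝒞 ∪ {∅, S} = { {}, {q,s}, {q,t}, {p,q,t}, {p,r,s,t}, S }.
Round 1: +6 →
  {q}  = ᶜ of {p,r,s,t}
  {r,s}  = ᶜ of {p,q,t}
  {p,r,s}  = ᶜ of {q,t}
  {p,r,t}  = ᶜ of {q,s}
  {q,s,t}  = {q,t} ∪ {q,s}
  {p,q,s,t}  = {p,q,t} ∪ {q,s}
  |family| = 12
Round 2: +6 →
  {r}  = ᶜ of {p,q,s,t}
  {p,r}  = ᶜ of {q,s,t}
  {q,r,s}  = {r,s} ∪ {q}
  {p,q,r,s}  = {q} ∪ {p,r,s}
  {p,q,r,t}  = {q,t} ∪ {p,r,t}
  {q,r,s,t}  = {q,t} ∪ {r,s}
  |family| = 18
Round 3 adds 7:
  {p}  = ᶜ of {q,r,s,t}
  {s}  = ᶜ of {p,q,r,t}
  {t}  = ᶜ of {p,q,r,s}
  {p,t}  = ᶜ of {q,r,s}
  {q,r}  = {r} ∪ {q}
  {p,q,r}  = {p,r} ∪ {q}
  {q,r,t}  = {r} ∪ {q,t}
  |family| = 25
Round 4: 7 new —
  {p,q}  = {q} ∪ {p}
  {p,s}  = ᶜ of {q,r,t}
  {r,t}  = {t} ∪ {r}
  {s,t}  = ᶜ of {p,q,r}
  {p,q,s}  = {q,s} ∪ {p}
  {p,s,t}  = ᶜ of {q,r}
  {r,s,t}  = {r,s} ∪ {t}
  |family| = 32
Round 5 adds nothing — fixpoint reached.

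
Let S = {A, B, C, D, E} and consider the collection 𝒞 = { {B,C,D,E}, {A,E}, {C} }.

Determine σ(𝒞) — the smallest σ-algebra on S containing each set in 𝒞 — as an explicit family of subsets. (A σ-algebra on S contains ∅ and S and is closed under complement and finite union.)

Start: 𝒞 ∪ {∅, S} = { ∅, {C}, {A,E}, {B,C,D,E}, S }.
Iteration 1. New:
  {A}  = complement {B,C,D,E}
  {A,C,E}  = {C} ∪ {A,E}
  {B,C,D}  = complement {A,E}
  {A,B,D,E}  = complement {C}
Iteration 2 adds 3:
  {A,C}  = {C} ∪ {A}
  {B,D}  = complement {A,C,E}
  {A,B,C,D}  = {B,C,D} ∪ {A}
Iteration 3 adds 3:
  {E}  = complement {A,B,C,D}
  {A,B,D}  = {B,D} ∪ {A}
  {B,D,E}  = complement {A,C}
Iteration 4. New:
  {C,E}  = complement {A,B,D}
After Iteration 5 the family is unchanged; done.

|σ(𝒞)| = 16.  σ(𝒞) = { ∅, {A}, {C}, {E}, {A,C}, {A,E}, {B,D}, {C,E}, {A,B,D}, {A,C,E}, {B,C,D}, {B,D,E}, {A,B,C,D}, {A,B,D,E}, {B,C,D,E}, S }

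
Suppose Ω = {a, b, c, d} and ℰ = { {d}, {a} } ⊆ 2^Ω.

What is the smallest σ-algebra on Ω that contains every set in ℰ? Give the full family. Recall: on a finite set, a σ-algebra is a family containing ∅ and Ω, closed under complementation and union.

σ(ℰ) = { ∅, {a}, {d}, {a,d}, {b,c}, {a,b,c}, {b,c,d}, Ω }

Trace:
Start: ℰ ∪ {∅, Ω} = { ∅, {a}, {d}, Ω }.
Round 1: 3 new —
  {a,d}  = {d} ∪ {a}
  {a,b,c}  = complement {d}
  {b,c,d}  = complement {a}
  |family| = 7
Round 2. New:
  {b,c}  = complement {a,d}
  |family| = 8
Round 3 adds nothing — fixpoint reached.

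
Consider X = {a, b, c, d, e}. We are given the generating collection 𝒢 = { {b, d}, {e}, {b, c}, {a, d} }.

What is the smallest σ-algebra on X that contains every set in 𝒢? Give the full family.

Answer: σ(𝒢) = { {}, {a}, {b}, {c}, {d}, {e}, {a, b}, {a, c}, {a, d}, {a, e}, {b, c}, {b, d}, {b, e}, {c, d}, {c, e}, {d, e}, {a, b, c}, {a, b, d}, {a, b, e}, {a, c, d}, {a, c, e}, {a, d, e}, {b, c, d}, {b, c, e}, {b, d, e}, {c, d, e}, {a, b, c, d}, {a, b, c, e}, {a, b, d, e}, {a, c, d, e}, {b, c, d, e}, X }

Trace:
Initial family (6 sets): { {}, {e}, {a, d}, {b, c}, {b, d}, X }.
Round 1 adds 7:
  {a, b, d}  = {a, d} ∪ {b, d}
  {a, c, e}  = X∖{b, d}
  {a, d, e}  = X∖{b, c}
  {b, c, d}  = {b, c} ∪ {b, d}
  {b, c, e}  = X∖{a, d}
  {b, d, e}  = {b, d} ∪ {e}
  {a, b, c, d}  = X∖{e}
  |family| = 13
Round 2: +7 →
  {a, c}  = X∖{b, d, e}
  {a, e}  = X∖{b, c, d}
  {c, e}  = X∖{a, b, d}
  {a, b, c, e}  = {a, c, e} ∪ {b, c, e}
  {a, b, d, e}  = {a, d, e} ∪ {a, b, d}
  {a, c, d, e}  = {a, d, e} ∪ {a, c, e}
  {b, c, d, e}  = {b, c, d} ∪ {e}
  |family| = 20
Round 3: 6 new —
  {a}  = X∖{b, c, d, e}
  {b}  = X∖{a, c, d, e}
  {c}  = X∖{a, b, d, e}
  {d}  = X∖{a, b, c, e}
  {a, b, c}  = {a, c} ∪ {b, c}
  {a, c, d}  = {a, d} ∪ {a, c}
  |family| = 26
Round 4: +6 →
  {a, b}  = {b} ∪ {a}
  {b, e}  = X∖{a, c, d}
  {c, d}  = {c} ∪ {d}
  {d, e}  = X∖{a, b, c}
  {a, b, e}  = {b} ∪ {a, e}
  {c, d, e}  = {d} ∪ {c, e}
  |family| = 32
Round 5: stable.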